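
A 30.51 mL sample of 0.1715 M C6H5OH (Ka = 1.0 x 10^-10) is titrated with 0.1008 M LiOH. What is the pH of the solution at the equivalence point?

n(C6H5OH) = 0.1715 x 0.03051 = 0.005232 mol; V(LiOH) at equivalence = 0.005232/0.1008 = 0.05191 L.
At equivalence all the acid is converted to C6H5O-; total volume = 0.03051 + 0.05191 = 0.08242 L, so [C6H5O-] = 0.005232/0.08242 = 0.06349 M.
Kb = Kw/Ka = 1.0e-14 / 1.0 x 10^-10 = 0.000100.
[OH^-] = sqrt(Kb x [C6H5O-]) = sqrt(0.000100 x 0.06349) = 0.00252 M.
pOH = 2.60, so pH = 14.00 - 2.60 = 11.40.

11.40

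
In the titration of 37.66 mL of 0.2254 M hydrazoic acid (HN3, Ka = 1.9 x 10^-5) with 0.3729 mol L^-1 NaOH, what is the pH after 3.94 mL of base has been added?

Initial n(HN3) = 0.2254 x 0.03766 = 0.008489 mol.
n(NaOH) added = 0.3729 x 0.003940 = 0.001469 mol, converting that many moles of HN3 to N3-.
Remaining n(HN3) = 0.007019 mol; n(N3-) = 0.001469 mol.
By Henderson-Hasselbalch, pH = pKa + log([A^-]/[HA]) = 4.72 + log(0.001469/0.007019) = 4.72 + (-0.68) = 4.04.

4.04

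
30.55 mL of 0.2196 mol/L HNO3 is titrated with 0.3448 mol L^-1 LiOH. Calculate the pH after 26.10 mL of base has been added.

12.61

n(acid) = 0.2196 x 0.03055 = 0.006709 mol; n(LiOH) added = 0.3448 x 0.02610 = 0.008999 mol.
Base is in excess by 0.008999 - 0.006709 = 0.002291 mol in a total volume of 0.05665 L.
[OH^-] = 0.002291/0.05665 = 0.04043 M, so pOH = 1.39 and pH = 14.00 - 1.39 = 12.61.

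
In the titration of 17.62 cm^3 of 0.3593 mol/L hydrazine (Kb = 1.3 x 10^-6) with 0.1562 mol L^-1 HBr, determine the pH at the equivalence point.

4.54

n(N2H4) = 0.3593 x 0.01762 = 0.006331 mol; V(HBr) at equivalence = 0.006331/0.1562 = 0.04053 L.
At equivalence the base is fully converted to N2H5+; total volume = 0.05815 L, so [N2H5+] = 0.006331/0.05815 = 0.1089 M.
Ka(N2H5+) = Kw/Kb = 1.0e-14 / 1.3 x 10^-6 = 7.69e-9.
[H^+] = sqrt(Ka x [N2H5+]) = sqrt(7.69e-9 x 0.1089) = 2.89e-5 M.
pH = -log(2.89e-5) = 4.54.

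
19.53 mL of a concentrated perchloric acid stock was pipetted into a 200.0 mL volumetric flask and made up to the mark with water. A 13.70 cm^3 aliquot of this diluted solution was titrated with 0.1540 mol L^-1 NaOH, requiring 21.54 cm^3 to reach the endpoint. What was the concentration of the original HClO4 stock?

n(NaOH) = 0.1540 x 0.02154 = 0.003317 mol.
n(HClO4) in the aliquot = 0.003317 mol.
[diluted HClO4] = 0.003317 / 0.01370 = 0.2421 M.
Dilution factor = 200.0/19.53 = 10.24, so [stock] = 0.2421 x 10.24 = 2.48 M.

2.48 M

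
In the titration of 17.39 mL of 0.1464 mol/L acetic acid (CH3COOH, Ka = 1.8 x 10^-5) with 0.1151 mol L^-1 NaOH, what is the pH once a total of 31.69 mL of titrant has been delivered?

12.35

n(acid) = 0.1464 x 0.01739 = 0.002546 mol; n(NaOH) added = 0.1151 x 0.03169 = 0.003648 mol.
Base is in excess by 0.003648 - 0.002546 = 0.001102 mol in a total volume of 0.04908 L.
[OH^-] = 0.001102/0.04908 = 0.02245 M, so pOH = 1.65 and pH = 14.00 - 1.65 = 12.35.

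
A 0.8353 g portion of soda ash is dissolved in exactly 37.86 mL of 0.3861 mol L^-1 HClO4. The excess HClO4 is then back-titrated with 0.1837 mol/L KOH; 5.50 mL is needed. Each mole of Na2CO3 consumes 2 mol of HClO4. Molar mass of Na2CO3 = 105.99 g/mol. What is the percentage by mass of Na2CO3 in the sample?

Total n(HClO4) added = 0.3861 x 0.03786 = 0.01462 mol.
n(KOH) used = 0.1837 x 0.005500 = 0.001010 mol, which equals the excess n(HClO4).
So n(HClO4) consumed by the sample = 0.01462 - 0.001010 = 0.01361 mol.
n(Na2CO3) = 0.01361 / 2 = 0.006804 mol.
mass Na2CO3 = 0.006804 x 105.99 = 0.7211 g, so %Na2CO3 = 0.7211/0.8353 x 100 = 86.3%.

86.3%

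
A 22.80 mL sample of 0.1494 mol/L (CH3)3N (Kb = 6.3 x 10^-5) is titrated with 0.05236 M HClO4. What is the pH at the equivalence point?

5.61

n((CH3)3N) = 0.1494 x 0.02280 = 0.003406 mol; V(HClO4) at equivalence = 0.003406/0.05236 = 0.06506 L.
At equivalence the base is fully converted to (CH3)3NH+; total volume = 0.08786 L, so [(CH3)3NH+] = 0.003406/0.08786 = 0.03877 M.
Ka((CH3)3NH+) = Kw/Kb = 1.0e-14 / 6.3 x 10^-5 = 1.59e-10.
[H^+] = sqrt(Ka x [(CH3)3NH+]) = sqrt(1.59e-10 x 0.03877) = 2.48e-6 M.
pH = -log(2.48e-6) = 5.61.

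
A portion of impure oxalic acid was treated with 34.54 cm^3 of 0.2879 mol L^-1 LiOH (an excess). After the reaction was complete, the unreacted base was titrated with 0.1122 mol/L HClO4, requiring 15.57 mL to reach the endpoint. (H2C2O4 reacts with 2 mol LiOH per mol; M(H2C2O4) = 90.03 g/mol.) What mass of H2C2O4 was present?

Total n(LiOH) added = 0.2879 x 0.03454 = 0.009944 mol.
n(HClO4) used = 0.1122 x 0.01557 = 0.001747 mol, which equals the excess n(LiOH).
So n(LiOH) consumed by the sample = 0.009944 - 0.001747 = 0.008197 mol.
n(H2C2O4) = 0.008197 / 2 = 0.004099 mol.
mass = 0.004099 mol x 90.03 g/mol = 0.369 g.

0.369 g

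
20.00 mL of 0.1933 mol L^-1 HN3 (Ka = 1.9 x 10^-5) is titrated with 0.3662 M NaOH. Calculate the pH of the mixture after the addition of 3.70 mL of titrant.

4.45

Initial n(HN3) = 0.1933 x 0.02000 = 0.003866 mol.
n(NaOH) added = 0.3662 x 0.003700 = 0.001355 mol, converting that many moles of HN3 to N3-.
Remaining n(HN3) = 0.002511 mol; n(N3-) = 0.001355 mol.
By Henderson-Hasselbalch, pH = pKa + log([A^-]/[HA]) = 4.72 + log(0.001355/0.002511) = 4.72 + (-0.27) = 4.45.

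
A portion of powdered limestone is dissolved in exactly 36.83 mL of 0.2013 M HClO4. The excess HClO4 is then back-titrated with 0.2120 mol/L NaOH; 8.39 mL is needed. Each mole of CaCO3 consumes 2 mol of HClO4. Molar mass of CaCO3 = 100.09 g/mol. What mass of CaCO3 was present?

Total n(HClO4) added = 0.2013 x 0.03683 = 0.007414 mol.
n(NaOH) used = 0.2120 x 0.008390 = 0.001779 mol, which equals the excess n(HClO4).
So n(HClO4) consumed by the sample = 0.007414 - 0.001779 = 0.005635 mol.
n(CaCO3) = 0.005635 / 2 = 0.002818 mol.
mass = 0.002818 mol x 100.09 g/mol = 0.282 g.

0.282 g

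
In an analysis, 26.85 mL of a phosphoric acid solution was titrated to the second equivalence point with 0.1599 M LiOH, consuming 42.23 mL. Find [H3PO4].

0.126 M

n(LiOH) = 0.1599 x 0.04223 = 0.006753 mol.
At the second equivalence point, 2 mol OH^- react per mol H3PO4, so n(H3PO4) = 0.006753 / 2 = 0.003376 mol.
[H3PO4] = 0.003376 / 0.02685 L = 0.126 M.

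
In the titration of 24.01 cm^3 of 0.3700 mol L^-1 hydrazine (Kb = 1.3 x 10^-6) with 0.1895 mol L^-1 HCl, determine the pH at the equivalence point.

n(N2H4) = 0.3700 x 0.02401 = 0.008884 mol; V(HCl) at equivalence = 0.008884/0.1895 = 0.04688 L.
At equivalence the base is fully converted to N2H5+; total volume = 0.07089 L, so [N2H5+] = 0.008884/0.07089 = 0.1253 M.
Ka(N2H5+) = Kw/Kb = 1.0e-14 / 1.3 x 10^-6 = 7.69e-9.
[H^+] = sqrt(Ka x [N2H5+]) = sqrt(7.69e-9 x 0.1253) = 3.10e-5 M.
pH = -log(3.10e-5) = 4.51.

4.51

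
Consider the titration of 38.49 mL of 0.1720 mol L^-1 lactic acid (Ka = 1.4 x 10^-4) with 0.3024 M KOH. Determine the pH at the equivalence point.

n(HC3H5O3) = 0.1720 x 0.03849 = 0.006620 mol; V(KOH) at equivalence = 0.006620/0.3024 = 0.02189 L.
At equivalence all the acid is converted to C3H5O3-; total volume = 0.03849 + 0.02189 = 0.06038 L, so [C3H5O3-] = 0.006620/0.06038 = 0.1096 M.
Kb = Kw/Ka = 1.0e-14 / 1.4 x 10^-4 = 7.14e-11.
[OH^-] = sqrt(Kb x [C3H5O3-]) = sqrt(7.14e-11 x 0.1096) = 2.80e-6 M.
pOH = 5.55, so pH = 14.00 - 5.55 = 8.45.

8.45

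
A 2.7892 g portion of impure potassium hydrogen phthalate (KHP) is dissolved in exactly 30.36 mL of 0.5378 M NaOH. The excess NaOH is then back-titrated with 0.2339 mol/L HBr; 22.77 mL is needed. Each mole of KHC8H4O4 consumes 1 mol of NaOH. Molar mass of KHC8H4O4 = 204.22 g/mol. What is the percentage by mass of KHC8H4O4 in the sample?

Total n(NaOH) added = 0.5378 x 0.03036 = 0.01633 mol.
n(HBr) used = 0.2339 x 0.02277 = 0.005326 mol, which equals the excess n(NaOH).
So n(NaOH) consumed by the sample = 0.01633 - 0.005326 = 0.01100 mol.
n(KHC8H4O4) = 0.01100 / 1 = 0.01100 mol.
mass KHC8H4O4 = 0.01100 x 204.22 = 2.247 g, so %KHC8H4O4 = 2.247/2.7892 x 100 = 80.6%.

80.6%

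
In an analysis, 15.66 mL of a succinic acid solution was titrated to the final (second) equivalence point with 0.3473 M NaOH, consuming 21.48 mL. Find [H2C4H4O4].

0.238 M

n(NaOH) = 0.3473 x 0.02148 = 0.007460 mol.
At the final (second) equivalence point, 2 mol OH^- react per mol H2C4H4O4, so n(H2C4H4O4) = 0.007460 / 2 = 0.003730 mol.
[H2C4H4O4] = 0.003730 / 0.01566 L = 0.238 M.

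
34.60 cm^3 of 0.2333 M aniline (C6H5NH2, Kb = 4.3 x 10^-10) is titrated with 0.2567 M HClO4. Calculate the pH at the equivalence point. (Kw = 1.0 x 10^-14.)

2.77

n(C6H5NH2) = 0.2333 x 0.03460 = 0.008072 mol; V(HClO4) at equivalence = 0.008072/0.2567 = 0.03145 L.
At equivalence the base is fully converted to C6H5NH3+; total volume = 0.06605 L, so [C6H5NH3+] = 0.008072/0.06605 = 0.1222 M.
Ka(C6H5NH3+) = Kw/Kb = 1.0e-14 / 4.3 x 10^-10 = 2.33e-5.
[H^+] = sqrt(Ka x [C6H5NH3+]) = sqrt(2.33e-5 x 0.1222) = 0.00169 M.
pH = -log(0.00169) = 2.77.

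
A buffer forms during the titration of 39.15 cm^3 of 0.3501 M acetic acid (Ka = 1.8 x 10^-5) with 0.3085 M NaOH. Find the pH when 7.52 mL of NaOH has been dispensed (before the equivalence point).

4.05

Initial n(CH3COOH) = 0.3501 x 0.03915 = 0.01371 mol.
n(NaOH) added = 0.3085 x 0.007520 = 0.002320 mol, converting that many moles of CH3COOH to CH3COO-.
Remaining n(CH3COOH) = 0.01139 mol; n(CH3COO-) = 0.002320 mol.
By Henderson-Hasselbalch, pH = pKa + log([A^-]/[HA]) = 4.74 + log(0.002320/0.01139) = 4.74 + (-0.69) = 4.05.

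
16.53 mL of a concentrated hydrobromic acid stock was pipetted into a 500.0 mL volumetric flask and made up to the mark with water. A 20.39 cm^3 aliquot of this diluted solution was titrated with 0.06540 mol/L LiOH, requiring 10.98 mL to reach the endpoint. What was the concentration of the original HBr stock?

1.07 M

n(LiOH) = 0.06540 x 0.01098 = 0.0007181 mol.
n(HBr) in the aliquot = 0.0007181 mol.
[diluted HBr] = 0.0007181 / 0.02039 = 0.03522 M.
Dilution factor = 500.0/16.53 = 30.25, so [stock] = 0.03522 x 30.25 = 1.07 M.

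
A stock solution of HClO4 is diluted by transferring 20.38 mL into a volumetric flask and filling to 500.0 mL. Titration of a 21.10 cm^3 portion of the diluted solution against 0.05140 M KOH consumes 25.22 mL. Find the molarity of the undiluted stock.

n(KOH) = 0.05140 x 0.02522 = 0.001296 mol.
n(HClO4) in the aliquot = 0.001296 mol.
[diluted HClO4] = 0.001296 / 0.02110 = 0.06144 M.
Dilution factor = 500.0/20.38 = 24.53, so [stock] = 0.06144 x 24.53 = 1.51 M.

1.51 M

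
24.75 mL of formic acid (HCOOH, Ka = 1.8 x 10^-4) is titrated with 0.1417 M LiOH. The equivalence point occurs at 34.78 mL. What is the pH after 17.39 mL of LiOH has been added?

3.74

17.39 mL is exactly half the equivalence volume (34.78/2), i.e. the half-equivalence point.
There, n(HA) = n(A^-), so pH = pKa = -log(1.8 x 10^-4) = 3.74.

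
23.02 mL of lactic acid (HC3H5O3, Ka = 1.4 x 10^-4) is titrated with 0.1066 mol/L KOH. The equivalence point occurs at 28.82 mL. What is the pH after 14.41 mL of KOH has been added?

3.85

14.41 mL is exactly half the equivalence volume (28.82/2), i.e. the half-equivalence point.
There, n(HA) = n(A^-), so pH = pKa = -log(1.4 x 10^-4) = 3.85.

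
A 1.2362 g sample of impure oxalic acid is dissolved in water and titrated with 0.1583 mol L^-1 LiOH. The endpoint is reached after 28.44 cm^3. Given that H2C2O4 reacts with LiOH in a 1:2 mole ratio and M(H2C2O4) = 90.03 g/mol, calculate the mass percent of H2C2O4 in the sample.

16.4%

n(LiOH) = 0.1583 x 0.02844 = 0.004502 mol.
n(H2C2O4) = 0.004502 / 2 = 0.002251 mol.
mass of H2C2O4 = 0.002251 x 90.03 = 0.2027 g.
% purity = 0.2027 / 1.2362 x 100 = 16.4%.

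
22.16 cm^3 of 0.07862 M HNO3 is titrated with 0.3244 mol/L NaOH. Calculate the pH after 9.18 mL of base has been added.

n(acid) = 0.07862 x 0.02216 = 0.001742 mol; n(NaOH) added = 0.3244 x 0.009180 = 0.002978 mol.
Base is in excess by 0.002978 - 0.001742 = 0.001236 mol in a total volume of 0.03134 L.
[OH^-] = 0.001236/0.03134 = 0.03943 M, so pOH = 1.40 and pH = 14.00 - 1.40 = 12.60.

12.60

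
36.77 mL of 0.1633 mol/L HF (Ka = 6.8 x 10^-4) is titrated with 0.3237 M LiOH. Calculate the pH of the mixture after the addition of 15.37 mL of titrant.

3.85

Initial n(HF) = 0.1633 x 0.03677 = 0.006005 mol.
n(LiOH) added = 0.3237 x 0.01537 = 0.004975 mol, converting that many moles of HF to F-.
Remaining n(HF) = 0.001029 mol; n(F-) = 0.004975 mol.
By Henderson-Hasselbalch, pH = pKa + log([A^-]/[HA]) = 3.17 + log(0.004975/0.001029) = 3.17 + (+0.68) = 3.85.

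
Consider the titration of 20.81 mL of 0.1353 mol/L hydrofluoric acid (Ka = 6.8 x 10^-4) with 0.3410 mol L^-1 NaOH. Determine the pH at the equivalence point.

8.08

n(HF) = 0.1353 x 0.02081 = 0.002816 mol; V(NaOH) at equivalence = 0.002816/0.3410 = 0.008257 L.
At equivalence all the acid is converted to F-; total volume = 0.02081 + 0.008257 = 0.02907 L, so [F-] = 0.002816/0.02907 = 0.09687 M.
Kb = Kw/Ka = 1.0e-14 / 6.8 x 10^-4 = 1.47e-11.
[OH^-] = sqrt(Kb x [F-]) = sqrt(1.47e-11 x 0.09687) = 1.19e-6 M.
pOH = 5.92, so pH = 14.00 - 5.92 = 8.08.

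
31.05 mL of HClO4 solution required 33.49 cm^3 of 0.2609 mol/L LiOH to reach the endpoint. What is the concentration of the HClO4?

n(LiOH) delivered = 0.2609 x 0.03349 = 0.008738 mol.
For a 1:1 reaction, n(HClO4) = 0.008738 mol.
[HClO4] = 0.008738 mol / 0.03105 L = 0.281 M.

0.281 M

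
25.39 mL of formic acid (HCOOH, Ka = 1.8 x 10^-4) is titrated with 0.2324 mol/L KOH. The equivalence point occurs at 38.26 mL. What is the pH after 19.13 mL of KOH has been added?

19.13 mL is exactly half the equivalence volume (38.26/2), i.e. the half-equivalence point.
There, n(HA) = n(A^-), so pH = pKa = -log(1.8 x 10^-4) = 3.74.

3.74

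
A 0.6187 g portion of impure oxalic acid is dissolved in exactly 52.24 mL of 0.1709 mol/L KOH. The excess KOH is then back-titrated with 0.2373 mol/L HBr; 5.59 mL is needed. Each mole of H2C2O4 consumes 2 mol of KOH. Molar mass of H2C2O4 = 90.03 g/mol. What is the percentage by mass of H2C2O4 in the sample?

Total n(KOH) added = 0.1709 x 0.05224 = 0.008928 mol.
n(HBr) used = 0.2373 x 0.005590 = 0.001327 mol, which equals the excess n(KOH).
So n(KOH) consumed by the sample = 0.008928 - 0.001327 = 0.007601 mol.
n(H2C2O4) = 0.007601 / 2 = 0.003801 mol.
mass H2C2O4 = 0.003801 x 90.03 = 0.3422 g, so %H2C2O4 = 0.3422/0.6187 x 100 = 55.3%.

55.3%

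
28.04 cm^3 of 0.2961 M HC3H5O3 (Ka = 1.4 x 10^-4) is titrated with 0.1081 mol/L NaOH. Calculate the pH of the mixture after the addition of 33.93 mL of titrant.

3.75

Initial n(HC3H5O3) = 0.2961 x 0.02804 = 0.008303 mol.
n(NaOH) added = 0.1081 x 0.03393 = 0.003668 mol, converting that many moles of HC3H5O3 to C3H5O3-.
Remaining n(HC3H5O3) = 0.004635 mol; n(C3H5O3-) = 0.003668 mol.
By Henderson-Hasselbalch, pH = pKa + log([A^-]/[HA]) = 3.85 + log(0.003668/0.004635) = 3.85 + (-0.10) = 3.75.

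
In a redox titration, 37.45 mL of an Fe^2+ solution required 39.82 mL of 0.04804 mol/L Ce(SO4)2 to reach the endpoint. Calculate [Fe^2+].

0.0511 M

n(Ce(SO4)2) = 0.04804 x 0.03982 = 0.001913 mol.
From the balanced equation, 1 mol Ce(SO4)2 reacts with 1 mol Fe^2+, so n(Fe^2+) = 0.001913 x 1/1 = 0.001913 mol.
[Fe^2+] = 0.001913 / 0.03745 L = 0.0511 M.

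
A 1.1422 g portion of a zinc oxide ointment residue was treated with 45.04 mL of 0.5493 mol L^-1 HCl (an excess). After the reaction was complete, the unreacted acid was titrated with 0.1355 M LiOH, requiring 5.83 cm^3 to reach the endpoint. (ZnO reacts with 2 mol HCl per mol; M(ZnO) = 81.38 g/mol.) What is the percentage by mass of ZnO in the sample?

85.3%

Total n(HCl) added = 0.5493 x 0.04504 = 0.02474 mol.
n(LiOH) used = 0.1355 x 0.005830 = 0.0007900 mol, which equals the excess n(HCl).
So n(HCl) consumed by the sample = 0.02474 - 0.0007900 = 0.02395 mol.
n(ZnO) = 0.02395 / 2 = 0.01198 mol.
mass ZnO = 0.01198 x 81.38 = 0.9745 g, so %ZnO = 0.9745/1.1422 x 100 = 85.3%.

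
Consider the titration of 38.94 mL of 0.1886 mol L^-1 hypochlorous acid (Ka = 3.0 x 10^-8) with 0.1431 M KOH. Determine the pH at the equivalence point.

n(HClO) = 0.1886 x 0.03894 = 0.007344 mol; V(KOH) at equivalence = 0.007344/0.1431 = 0.05132 L.
At equivalence all the acid is converted to ClO-; total volume = 0.03894 + 0.05132 = 0.09026 L, so [ClO-] = 0.007344/0.09026 = 0.08136 M.
Kb = Kw/Ka = 1.0e-14 / 3.0 x 10^-8 = 3.33e-7.
[OH^-] = sqrt(Kb x [ClO-]) = sqrt(3.33e-7 x 0.08136) = 0.000165 M.
pOH = 3.78, so pH = 14.00 - 3.78 = 10.22.

10.22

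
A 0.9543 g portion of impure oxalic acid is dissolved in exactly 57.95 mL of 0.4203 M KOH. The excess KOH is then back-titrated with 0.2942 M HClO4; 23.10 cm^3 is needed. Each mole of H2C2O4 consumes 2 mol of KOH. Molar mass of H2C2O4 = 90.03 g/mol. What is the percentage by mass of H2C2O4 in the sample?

Total n(KOH) added = 0.4203 x 0.05795 = 0.02436 mol.
n(HClO4) used = 0.2942 x 0.02310 = 0.006796 mol, which equals the excess n(KOH).
So n(KOH) consumed by the sample = 0.02436 - 0.006796 = 0.01756 mol.
n(H2C2O4) = 0.01756 / 2 = 0.008780 mol.
mass H2C2O4 = 0.008780 x 90.03 = 0.7905 g, so %H2C2O4 = 0.7905/0.9543 x 100 = 82.8%.

82.8%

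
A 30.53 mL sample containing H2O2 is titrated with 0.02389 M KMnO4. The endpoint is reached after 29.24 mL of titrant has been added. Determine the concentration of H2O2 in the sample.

0.0572 M

n(KMnO4) = 0.02389 x 0.02924 = 0.0006985 mol.
From the balanced equation, 2 mol KMnO4 reacts with 5 mol H2O2, so n(H2O2) = 0.0006985 x 5/2 = 0.001746 mol.
[H2O2] = 0.001746 / 0.03053 L = 0.0572 M.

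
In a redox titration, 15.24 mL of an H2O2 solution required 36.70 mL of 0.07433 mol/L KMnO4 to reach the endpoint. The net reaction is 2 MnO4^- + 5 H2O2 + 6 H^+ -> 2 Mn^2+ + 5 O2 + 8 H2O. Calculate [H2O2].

0.447 M

n(KMnO4) = 0.07433 x 0.03670 = 0.002728 mol.
From the balanced equation, 2 mol KMnO4 reacts with 5 mol H2O2, so n(H2O2) = 0.002728 x 5/2 = 0.006820 mol.
[H2O2] = 0.006820 / 0.01524 L = 0.447 M.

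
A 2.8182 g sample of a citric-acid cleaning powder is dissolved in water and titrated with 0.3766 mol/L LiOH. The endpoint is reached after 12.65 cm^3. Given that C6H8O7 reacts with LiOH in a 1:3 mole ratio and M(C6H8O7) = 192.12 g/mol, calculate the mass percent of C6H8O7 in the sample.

10.8%

n(LiOH) = 0.3766 x 0.01265 = 0.004764 mol.
n(C6H8O7) = 0.004764 / 3 = 0.001588 mol.
mass of C6H8O7 = 0.001588 x 192.12 = 0.3051 g.
% purity = 0.3051 / 2.8182 x 100 = 10.8%.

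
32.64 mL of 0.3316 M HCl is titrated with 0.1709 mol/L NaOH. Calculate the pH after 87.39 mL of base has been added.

12.53

n(acid) = 0.3316 x 0.03264 = 0.01082 mol; n(NaOH) added = 0.1709 x 0.08739 = 0.01493 mol.
Base is in excess by 0.01493 - 0.01082 = 0.004112 mol in a total volume of 0.1200 L.
[OH^-] = 0.004112/0.1200 = 0.03425 M, so pOH = 1.47 and pH = 14.00 - 1.47 = 12.53.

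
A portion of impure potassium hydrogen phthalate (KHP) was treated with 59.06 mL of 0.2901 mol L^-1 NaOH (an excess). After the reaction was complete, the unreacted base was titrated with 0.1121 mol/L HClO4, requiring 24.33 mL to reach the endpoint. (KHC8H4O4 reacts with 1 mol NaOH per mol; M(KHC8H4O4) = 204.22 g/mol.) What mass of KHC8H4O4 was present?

Total n(NaOH) added = 0.2901 x 0.05906 = 0.01713 mol.
n(HClO4) used = 0.1121 x 0.02433 = 0.002727 mol, which equals the excess n(NaOH).
So n(NaOH) consumed by the sample = 0.01713 - 0.002727 = 0.01441 mol.
n(KHC8H4O4) = 0.01441 / 1 = 0.01441 mol.
mass = 0.01441 mol x 204.22 g/mol = 2.94 g.

2.94 g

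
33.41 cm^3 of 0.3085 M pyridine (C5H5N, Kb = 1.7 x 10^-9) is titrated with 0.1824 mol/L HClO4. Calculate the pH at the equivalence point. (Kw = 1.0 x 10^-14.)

3.09

n(C5H5N) = 0.3085 x 0.03341 = 0.01031 mol; V(HClO4) at equivalence = 0.01031/0.1824 = 0.05651 L.
At equivalence the base is fully converted to C5H5NH+; total volume = 0.08992 L, so [C5H5NH+] = 0.01031/0.08992 = 0.1146 M.
Ka(C5H5NH+) = Kw/Kb = 1.0e-14 / 1.7 x 10^-9 = 5.88e-6.
[H^+] = sqrt(Ka x [C5H5NH+]) = sqrt(5.88e-6 x 0.1146) = 0.000821 M.
pH = -log(0.000821) = 3.09.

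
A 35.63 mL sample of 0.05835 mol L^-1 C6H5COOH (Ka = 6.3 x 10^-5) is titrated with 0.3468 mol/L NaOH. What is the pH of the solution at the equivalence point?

n(C6H5COOH) = 0.05835 x 0.03563 = 0.002079 mol; V(NaOH) at equivalence = 0.002079/0.3468 = 0.005995 L.
At equivalence all the acid is converted to C6H5COO-; total volume = 0.03563 + 0.005995 = 0.04162 L, so [C6H5COO-] = 0.002079/0.04162 = 0.04995 M.
Kb = Kw/Ka = 1.0e-14 / 6.3 x 10^-5 = 1.59e-10.
[OH^-] = sqrt(Kb x [C6H5COO-]) = sqrt(1.59e-10 x 0.04995) = 2.82e-6 M.
pOH = 5.55, so pH = 14.00 - 5.55 = 8.45.

8.45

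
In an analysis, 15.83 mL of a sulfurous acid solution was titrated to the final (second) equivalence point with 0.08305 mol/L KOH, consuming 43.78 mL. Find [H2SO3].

0.115 M

n(KOH) = 0.08305 x 0.04378 = 0.003636 mol.
At the final (second) equivalence point, 2 mol OH^- react per mol H2SO3, so n(H2SO3) = 0.003636 / 2 = 0.001818 mol.
[H2SO3] = 0.001818 / 0.01583 L = 0.115 M.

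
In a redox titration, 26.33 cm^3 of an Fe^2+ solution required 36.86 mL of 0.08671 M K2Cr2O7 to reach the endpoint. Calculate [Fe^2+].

n(K2Cr2O7) = 0.08671 x 0.03686 = 0.003196 mol.
From the balanced equation, 1 mol K2Cr2O7 reacts with 6 mol Fe^2+, so n(Fe^2+) = 0.003196 x 6/1 = 0.01918 mol.
[Fe^2+] = 0.01918 / 0.02633 L = 0.728 M.

0.728 M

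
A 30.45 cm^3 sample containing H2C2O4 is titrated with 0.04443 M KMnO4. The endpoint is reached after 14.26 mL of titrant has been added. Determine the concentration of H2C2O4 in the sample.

0.0520 M

n(KMnO4) = 0.04443 x 0.01426 = 0.0006336 mol.
From the balanced equation, 2 mol KMnO4 reacts with 5 mol H2C2O4, so n(H2C2O4) = 0.0006336 x 5/2 = 0.001584 mol.
[H2C2O4] = 0.001584 / 0.03045 L = 0.0520 M.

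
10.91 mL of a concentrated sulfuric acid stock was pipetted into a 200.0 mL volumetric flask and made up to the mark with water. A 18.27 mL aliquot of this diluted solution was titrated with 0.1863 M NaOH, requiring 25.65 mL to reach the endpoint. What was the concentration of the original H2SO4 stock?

n(NaOH) = 0.1863 x 0.02565 = 0.004779 mol.
n(H2SO4) in the aliquot = 0.004779 x 1/2 = 0.002389 mol.
[diluted H2SO4] = 0.002389 / 0.01827 = 0.1308 M.
Dilution factor = 200.0/10.91 = 18.33, so [stock] = 0.1308 x 18.33 = 2.40 M.

2.40 M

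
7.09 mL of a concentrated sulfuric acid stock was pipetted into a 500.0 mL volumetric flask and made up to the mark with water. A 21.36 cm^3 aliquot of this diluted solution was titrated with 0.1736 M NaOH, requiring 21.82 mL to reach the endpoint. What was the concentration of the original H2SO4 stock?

n(NaOH) = 0.1736 x 0.02182 = 0.003788 mol.
n(H2SO4) in the aliquot = 0.003788 x 1/2 = 0.001894 mol.
[diluted H2SO4] = 0.001894 / 0.02136 = 0.08867 M.
Dilution factor = 500.0/7.090 = 70.52, so [stock] = 0.08867 x 70.52 = 6.25 M.

6.25 M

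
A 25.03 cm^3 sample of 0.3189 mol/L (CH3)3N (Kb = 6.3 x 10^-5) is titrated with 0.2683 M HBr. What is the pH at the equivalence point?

n((CH3)3N) = 0.3189 x 0.02503 = 0.007982 mol; V(HBr) at equivalence = 0.007982/0.2683 = 0.02975 L.
At equivalence the base is fully converted to (CH3)3NH+; total volume = 0.05478 L, so [(CH3)3NH+] = 0.007982/0.05478 = 0.1457 M.
Ka((CH3)3NH+) = Kw/Kb = 1.0e-14 / 6.3 x 10^-5 = 1.59e-10.
[H^+] = sqrt(Ka x [(CH3)3NH+]) = sqrt(1.59e-10 x 0.1457) = 4.81e-6 M.
pH = -log(4.81e-6) = 5.32.

5.32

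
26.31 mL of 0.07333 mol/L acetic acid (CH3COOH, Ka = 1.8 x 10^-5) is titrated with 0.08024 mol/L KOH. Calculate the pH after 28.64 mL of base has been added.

n(acid) = 0.07333 x 0.02631 = 0.001929 mol; n(KOH) added = 0.08024 x 0.02864 = 0.002298 mol.
Base is in excess by 0.002298 - 0.001929 = 0.0003688 mol in a total volume of 0.05495 L.
[OH^-] = 0.0003688/0.05495 = 0.006711 M, so pOH = 2.17 and pH = 14.00 - 2.17 = 11.83.

11.83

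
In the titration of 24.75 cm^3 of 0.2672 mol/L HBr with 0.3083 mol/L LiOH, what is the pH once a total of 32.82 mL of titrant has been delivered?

n(acid) = 0.2672 x 0.02475 = 0.006613 mol; n(LiOH) added = 0.3083 x 0.03282 = 0.01012 mol.
Base is in excess by 0.01012 - 0.006613 = 0.003505 mol in a total volume of 0.05757 L.
[OH^-] = 0.003505/0.05757 = 0.06089 M, so pOH = 1.22 and pH = 14.00 - 1.22 = 12.78.

12.78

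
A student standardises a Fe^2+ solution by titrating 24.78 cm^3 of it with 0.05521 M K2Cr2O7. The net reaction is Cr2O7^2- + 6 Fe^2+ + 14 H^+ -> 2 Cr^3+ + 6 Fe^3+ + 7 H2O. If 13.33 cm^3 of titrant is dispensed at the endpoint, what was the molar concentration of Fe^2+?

n(K2Cr2O7) = 0.05521 x 0.01333 = 0.0007359 mol.
From the balanced equation, 1 mol K2Cr2O7 reacts with 6 mol Fe^2+, so n(Fe^2+) = 0.0007359 x 6/1 = 0.004416 mol.
[Fe^2+] = 0.004416 / 0.02478 L = 0.178 M.

0.178 M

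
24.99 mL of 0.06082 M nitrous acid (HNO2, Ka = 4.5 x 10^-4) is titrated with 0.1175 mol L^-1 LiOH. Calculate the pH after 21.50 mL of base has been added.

n(acid) = 0.06082 x 0.02499 = 0.001520 mol; n(LiOH) added = 0.1175 x 0.02150 = 0.002526 mol.
Base is in excess by 0.002526 - 0.001520 = 0.001006 mol in a total volume of 0.04649 L.
[OH^-] = 0.001006/0.04649 = 0.02165 M, so pOH = 1.66 and pH = 14.00 - 1.66 = 12.34.

12.34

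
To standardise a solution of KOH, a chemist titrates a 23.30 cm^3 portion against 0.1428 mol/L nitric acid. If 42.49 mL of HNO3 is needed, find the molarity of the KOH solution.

0.260 M

n(HNO3) delivered = 0.1428 x 0.04249 = 0.006068 mol.
For a 1:1 reaction, n(KOH) = 0.006068 mol.
[KOH] = 0.006068 mol / 0.02330 L = 0.260 M.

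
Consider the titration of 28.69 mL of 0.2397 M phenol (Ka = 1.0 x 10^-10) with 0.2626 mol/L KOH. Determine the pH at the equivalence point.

n(C6H5OH) = 0.2397 x 0.02869 = 0.006877 mol; V(KOH) at equivalence = 0.006877/0.2626 = 0.02619 L.
At equivalence all the acid is converted to C6H5O-; total volume = 0.02869 + 0.02619 = 0.05488 L, so [C6H5O-] = 0.006877/0.05488 = 0.1253 M.
Kb = Kw/Ka = 1.0e-14 / 1.0 x 10^-10 = 0.000100.
[OH^-] = sqrt(Kb x [C6H5O-]) = sqrt(0.000100 x 0.1253) = 0.00354 M.
pOH = 2.45, so pH = 14.00 - 2.45 = 11.55.

11.55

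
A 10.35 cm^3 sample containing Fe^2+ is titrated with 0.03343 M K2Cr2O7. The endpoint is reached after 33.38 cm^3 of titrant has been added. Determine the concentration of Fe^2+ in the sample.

0.647 M

n(K2Cr2O7) = 0.03343 x 0.03338 = 0.001116 mol.
From the balanced equation, 1 mol K2Cr2O7 reacts with 6 mol Fe^2+, so n(Fe^2+) = 0.001116 x 6/1 = 0.006695 mol.
[Fe^2+] = 0.006695 / 0.01035 L = 0.647 M.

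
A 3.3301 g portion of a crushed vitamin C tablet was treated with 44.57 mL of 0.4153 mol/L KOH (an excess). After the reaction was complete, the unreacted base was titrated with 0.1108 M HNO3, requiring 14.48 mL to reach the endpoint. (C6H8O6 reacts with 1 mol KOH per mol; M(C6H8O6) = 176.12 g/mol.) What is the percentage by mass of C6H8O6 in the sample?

89.4%

Total n(KOH) added = 0.4153 x 0.04457 = 0.01851 mol.
n(HNO3) used = 0.1108 x 0.01448 = 0.001604 mol, which equals the excess n(KOH).
So n(KOH) consumed by the sample = 0.01851 - 0.001604 = 0.01691 mol.
n(C6H8O6) = 0.01691 / 1 = 0.01691 mol.
mass C6H8O6 = 0.01691 x 176.12 = 2.977 g, so %C6H8O6 = 2.977/3.3301 x 100 = 89.4%.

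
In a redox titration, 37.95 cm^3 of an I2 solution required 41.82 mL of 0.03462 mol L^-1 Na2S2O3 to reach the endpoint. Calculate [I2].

0.0191 M

n(Na2S2O3) = 0.03462 x 0.04182 = 0.001448 mol.
From the balanced equation, 2 mol Na2S2O3 reacts with 1 mol I2, so n(I2) = 0.001448 x 1/2 = 0.0007239 mol.
[I2] = 0.0007239 / 0.03795 L = 0.0191 M.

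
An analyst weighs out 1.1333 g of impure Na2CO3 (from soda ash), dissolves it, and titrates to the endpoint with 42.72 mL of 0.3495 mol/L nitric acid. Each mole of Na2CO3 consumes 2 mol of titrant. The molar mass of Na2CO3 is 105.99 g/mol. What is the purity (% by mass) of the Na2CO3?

69.8%

n(HNO3) = 0.3495 x 0.04272 = 0.01493 mol.
n(Na2CO3) = 0.01493 / 2 = 0.007465 mol.
mass of Na2CO3 = 0.007465 x 105.99 = 0.7912 g.
% purity = 0.7912 / 1.1333 x 100 = 69.8%.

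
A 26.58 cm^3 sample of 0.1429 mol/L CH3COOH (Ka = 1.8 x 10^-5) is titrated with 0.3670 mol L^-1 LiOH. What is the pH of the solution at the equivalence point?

8.88

n(CH3COOH) = 0.1429 x 0.02658 = 0.003798 mol; V(LiOH) at equivalence = 0.003798/0.3670 = 0.01035 L.
At equivalence all the acid is converted to CH3COO-; total volume = 0.02658 + 0.01035 = 0.03693 L, so [CH3COO-] = 0.003798/0.03693 = 0.1029 M.
Kb = Kw/Ka = 1.0e-14 / 1.8 x 10^-5 = 5.56e-10.
[OH^-] = sqrt(Kb x [CH3COO-]) = sqrt(5.56e-10 x 0.1029) = 7.56e-6 M.
pOH = 5.12, so pH = 14.00 - 5.12 = 8.88.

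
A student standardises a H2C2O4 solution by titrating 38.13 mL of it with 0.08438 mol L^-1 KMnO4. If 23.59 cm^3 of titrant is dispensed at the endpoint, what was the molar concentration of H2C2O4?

n(KMnO4) = 0.08438 x 0.02359 = 0.001991 mol.
From the balanced equation, 2 mol KMnO4 reacts with 5 mol H2C2O4, so n(H2C2O4) = 0.001991 x 5/2 = 0.004976 mol.
[H2C2O4] = 0.004976 / 0.03813 L = 0.131 M.

0.131 M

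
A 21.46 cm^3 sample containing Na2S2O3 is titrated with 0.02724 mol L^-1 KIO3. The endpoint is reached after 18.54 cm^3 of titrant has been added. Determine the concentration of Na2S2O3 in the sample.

0.141 M

n(KIO3) = 0.02724 x 0.01854 = 0.0005050 mol.
From the balanced equation, 1 mol KIO3 reacts with 6 mol Na2S2O3, so n(Na2S2O3) = 0.0005050 x 6/1 = 0.003030 mol.
[Na2S2O3] = 0.003030 / 0.02146 L = 0.141 M.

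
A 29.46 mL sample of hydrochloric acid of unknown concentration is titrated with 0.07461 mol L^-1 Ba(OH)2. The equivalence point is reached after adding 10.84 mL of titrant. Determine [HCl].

n(Ba(OH)2) delivered = 0.07461 x 0.01084 = 0.0008088 mol.
The reaction is 2 HCl + 1 Ba(OH)2, so n(HCl) = 0.0008088 x 2/1 = 0.001618 mol.
[HCl] = 0.001618 mol / 0.02946 L = 0.0549 M.

0.0549 M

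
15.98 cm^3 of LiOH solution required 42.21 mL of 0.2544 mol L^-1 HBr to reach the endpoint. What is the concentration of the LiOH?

n(HBr) delivered = 0.2544 x 0.04221 = 0.01074 mol.
For a 1:1 reaction, n(LiOH) = 0.01074 mol.
[LiOH] = 0.01074 mol / 0.01598 L = 0.672 M.

0.672 M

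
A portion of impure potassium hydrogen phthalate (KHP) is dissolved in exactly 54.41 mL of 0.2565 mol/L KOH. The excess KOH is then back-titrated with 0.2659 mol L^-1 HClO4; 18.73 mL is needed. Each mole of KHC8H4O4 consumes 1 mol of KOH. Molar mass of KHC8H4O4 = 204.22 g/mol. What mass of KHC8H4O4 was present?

Total n(KOH) added = 0.2565 x 0.05441 = 0.01396 mol.
n(HClO4) used = 0.2659 x 0.01873 = 0.004980 mol, which equals the excess n(KOH).
So n(KOH) consumed by the sample = 0.01396 - 0.004980 = 0.008976 mol.
n(KHC8H4O4) = 0.008976 / 1 = 0.008976 mol.
mass = 0.008976 mol x 204.22 g/mol = 1.83 g.

1.83 g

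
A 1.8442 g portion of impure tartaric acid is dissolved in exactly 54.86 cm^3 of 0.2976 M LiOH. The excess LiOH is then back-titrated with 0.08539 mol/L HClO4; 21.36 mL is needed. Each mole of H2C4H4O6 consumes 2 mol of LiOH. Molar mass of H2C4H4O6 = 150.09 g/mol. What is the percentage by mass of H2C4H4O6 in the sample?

59.0%

Total n(LiOH) added = 0.2976 x 0.05486 = 0.01633 mol.
n(HClO4) used = 0.08539 x 0.02136 = 0.001824 mol, which equals the excess n(LiOH).
So n(LiOH) consumed by the sample = 0.01633 - 0.001824 = 0.01450 mol.
n(H2C4H4O6) = 0.01450 / 2 = 0.007251 mol.
mass H2C4H4O6 = 0.007251 x 150.09 = 1.088 g, so %H2C4H4O6 = 1.088/1.8442 x 100 = 59.0%.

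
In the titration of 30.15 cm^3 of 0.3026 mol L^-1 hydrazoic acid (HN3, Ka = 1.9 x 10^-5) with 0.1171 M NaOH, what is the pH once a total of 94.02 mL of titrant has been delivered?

12.18

n(acid) = 0.3026 x 0.03015 = 0.009123 mol; n(NaOH) added = 0.1171 x 0.09402 = 0.01101 mol.
Base is in excess by 0.01101 - 0.009123 = 0.001886 mol in a total volume of 0.1242 L.
[OH^-] = 0.001886/0.1242 = 0.01519 M, so pOH = 1.82 and pH = 14.00 - 1.82 = 12.18.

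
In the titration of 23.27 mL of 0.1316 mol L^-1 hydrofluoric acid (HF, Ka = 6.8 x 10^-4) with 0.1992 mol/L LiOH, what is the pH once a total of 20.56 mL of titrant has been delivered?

12.37

n(acid) = 0.1316 x 0.02327 = 0.003062 mol; n(LiOH) added = 0.1992 x 0.02056 = 0.004096 mol.
Base is in excess by 0.004096 - 0.003062 = 0.001033 mol in a total volume of 0.04383 L.
[OH^-] = 0.001033/0.04383 = 0.02357 M, so pOH = 1.63 and pH = 14.00 - 1.63 = 12.37.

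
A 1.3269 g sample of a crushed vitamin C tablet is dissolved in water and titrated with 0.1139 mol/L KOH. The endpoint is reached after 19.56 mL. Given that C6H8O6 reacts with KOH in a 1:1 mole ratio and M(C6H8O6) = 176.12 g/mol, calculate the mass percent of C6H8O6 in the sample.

29.6%

n(KOH) = 0.1139 x 0.01956 = 0.002228 mol.
n(C6H8O6) = 0.002228 / 1 = 0.002228 mol.
mass of C6H8O6 = 0.002228 x 176.12 = 0.3924 g.
% purity = 0.3924 / 1.3269 x 100 = 29.6%.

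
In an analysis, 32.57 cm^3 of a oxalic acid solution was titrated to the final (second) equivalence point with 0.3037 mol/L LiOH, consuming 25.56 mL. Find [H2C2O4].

0.119 M

n(LiOH) = 0.3037 x 0.02556 = 0.007763 mol.
At the final (second) equivalence point, 2 mol OH^- react per mol H2C2O4, so n(H2C2O4) = 0.007763 / 2 = 0.003881 mol.
[H2C2O4] = 0.003881 / 0.03257 L = 0.119 M.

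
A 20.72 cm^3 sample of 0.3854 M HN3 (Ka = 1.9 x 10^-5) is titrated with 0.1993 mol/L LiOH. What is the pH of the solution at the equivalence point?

n(HN3) = 0.3854 x 0.02072 = 0.007985 mol; V(LiOH) at equivalence = 0.007985/0.1993 = 0.04007 L.
At equivalence all the acid is converted to N3-; total volume = 0.02072 + 0.04007 = 0.06079 L, so [N3-] = 0.007985/0.06079 = 0.1314 M.
Kb = Kw/Ka = 1.0e-14 / 1.9 x 10^-5 = 5.26e-10.
[OH^-] = sqrt(Kb x [N3-]) = sqrt(5.26e-10 x 0.1314) = 8.32e-6 M.
pOH = 5.08, so pH = 14.00 - 5.08 = 8.92.

8.92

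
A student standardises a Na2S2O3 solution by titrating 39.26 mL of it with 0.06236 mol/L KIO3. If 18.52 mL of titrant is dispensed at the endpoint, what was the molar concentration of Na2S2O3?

n(KIO3) = 0.06236 x 0.01852 = 0.001155 mol.
From the balanced equation, 1 mol KIO3 reacts with 6 mol Na2S2O3, so n(Na2S2O3) = 0.001155 x 6/1 = 0.006929 mol.
[Na2S2O3] = 0.006929 / 0.03926 L = 0.177 M.

0.177 M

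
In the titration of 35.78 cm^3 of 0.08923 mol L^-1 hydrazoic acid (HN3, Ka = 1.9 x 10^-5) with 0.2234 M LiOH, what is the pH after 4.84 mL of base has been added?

Initial n(HN3) = 0.08923 x 0.03578 = 0.003193 mol.
n(LiOH) added = 0.2234 x 0.004840 = 0.001081 mol, converting that many moles of HN3 to N3-.
Remaining n(HN3) = 0.002111 mol; n(N3-) = 0.001081 mol.
By Henderson-Hasselbalch, pH = pKa + log([A^-]/[HA]) = 4.72 + log(0.001081/0.002111) = 4.72 + (-0.29) = 4.43.

4.43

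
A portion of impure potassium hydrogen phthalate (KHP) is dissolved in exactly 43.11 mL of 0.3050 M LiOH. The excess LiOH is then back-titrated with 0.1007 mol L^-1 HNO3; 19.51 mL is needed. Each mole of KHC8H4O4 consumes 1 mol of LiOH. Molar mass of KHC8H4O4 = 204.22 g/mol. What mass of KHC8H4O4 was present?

Total n(LiOH) added = 0.3050 x 0.04311 = 0.01315 mol.
n(HNO3) used = 0.1007 x 0.01951 = 0.001965 mol, which equals the excess n(LiOH).
So n(LiOH) consumed by the sample = 0.01315 - 0.001965 = 0.01118 mol.
n(KHC8H4O4) = 0.01118 / 1 = 0.01118 mol.
mass = 0.01118 mol x 204.22 g/mol = 2.28 g.

2.28 g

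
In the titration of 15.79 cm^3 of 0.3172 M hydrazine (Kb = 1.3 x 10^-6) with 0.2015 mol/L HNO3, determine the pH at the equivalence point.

4.51

n(N2H4) = 0.3172 x 0.01579 = 0.005009 mol; V(HNO3) at equivalence = 0.005009/0.2015 = 0.02486 L.
At equivalence the base is fully converted to N2H5+; total volume = 0.04065 L, so [N2H5+] = 0.005009/0.04065 = 0.1232 M.
Ka(N2H5+) = Kw/Kb = 1.0e-14 / 1.3 x 10^-6 = 7.69e-9.
[H^+] = sqrt(Ka x [N2H5+]) = sqrt(7.69e-9 x 0.1232) = 3.08e-5 M.
pH = -log(3.08e-5) = 4.51.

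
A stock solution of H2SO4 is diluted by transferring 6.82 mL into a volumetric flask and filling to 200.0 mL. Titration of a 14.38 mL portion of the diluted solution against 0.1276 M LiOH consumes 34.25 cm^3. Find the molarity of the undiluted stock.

4.46 M

n(LiOH) = 0.1276 x 0.03425 = 0.004370 mol.
n(H2SO4) in the aliquot = 0.004370 x 1/2 = 0.002185 mol.
[diluted H2SO4] = 0.002185 / 0.01438 = 0.1520 M.
Dilution factor = 200.0/6.820 = 29.33, so [stock] = 0.1520 x 29.33 = 4.46 M.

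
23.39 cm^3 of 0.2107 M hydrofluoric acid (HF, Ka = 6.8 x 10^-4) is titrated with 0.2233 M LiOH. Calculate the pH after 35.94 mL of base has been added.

n(acid) = 0.2107 x 0.02339 = 0.004928 mol; n(LiOH) added = 0.2233 x 0.03594 = 0.008025 mol.
Base is in excess by 0.008025 - 0.004928 = 0.003097 mol in a total volume of 0.05933 L.
[OH^-] = 0.003097/0.05933 = 0.05220 M, so pOH = 1.28 and pH = 14.00 - 1.28 = 12.72.

12.72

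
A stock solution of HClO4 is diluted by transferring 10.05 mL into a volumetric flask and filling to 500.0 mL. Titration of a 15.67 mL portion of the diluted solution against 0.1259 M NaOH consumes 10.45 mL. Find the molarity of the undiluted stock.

n(NaOH) = 0.1259 x 0.01045 = 0.001316 mol.
n(HClO4) in the aliquot = 0.001316 mol.
[diluted HClO4] = 0.001316 / 0.01567 = 0.08396 M.
Dilution factor = 500.0/10.05 = 49.75, so [stock] = 0.08396 x 49.75 = 4.18 M.

4.18 M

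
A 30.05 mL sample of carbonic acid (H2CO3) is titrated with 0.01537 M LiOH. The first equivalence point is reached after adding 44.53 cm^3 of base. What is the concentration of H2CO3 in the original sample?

0.0228 M

n(LiOH) = 0.01537 x 0.04453 = 0.0006844 mol.
At the first equivalence point, 1 mol OH^- react per mol H2CO3, so n(H2CO3) = 0.0006844 / 1 = 0.0006844 mol.
[H2CO3] = 0.0006844 / 0.03005 L = 0.0228 M.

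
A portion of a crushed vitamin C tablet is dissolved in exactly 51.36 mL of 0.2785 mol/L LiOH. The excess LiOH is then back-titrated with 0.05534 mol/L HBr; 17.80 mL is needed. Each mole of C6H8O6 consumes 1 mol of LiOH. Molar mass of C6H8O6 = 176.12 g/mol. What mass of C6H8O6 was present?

2.35 g

Total n(LiOH) added = 0.2785 x 0.05136 = 0.01430 mol.
n(HBr) used = 0.05534 x 0.01780 = 0.0009851 mol, which equals the excess n(LiOH).
So n(LiOH) consumed by the sample = 0.01430 - 0.0009851 = 0.01332 mol.
n(C6H8O6) = 0.01332 / 1 = 0.01332 mol.
mass = 0.01332 mol x 176.12 g/mol = 2.35 g.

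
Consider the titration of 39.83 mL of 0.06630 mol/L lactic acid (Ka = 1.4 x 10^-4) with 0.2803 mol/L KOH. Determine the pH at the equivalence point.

n(HC3H5O3) = 0.06630 x 0.03983 = 0.002641 mol; V(KOH) at equivalence = 0.002641/0.2803 = 0.009421 L.
At equivalence all the acid is converted to C3H5O3-; total volume = 0.03983 + 0.009421 = 0.04925 L, so [C3H5O3-] = 0.002641/0.04925 = 0.05362 M.
Kb = Kw/Ka = 1.0e-14 / 1.4 x 10^-4 = 7.14e-11.
[OH^-] = sqrt(Kb x [C3H5O3-]) = sqrt(7.14e-11 x 0.05362) = 1.96e-6 M.
pOH = 5.71, so pH = 14.00 - 5.71 = 8.29.

8.29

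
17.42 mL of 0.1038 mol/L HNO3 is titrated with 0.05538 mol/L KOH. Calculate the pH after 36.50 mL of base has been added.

n(acid) = 0.1038 x 0.01742 = 0.001808 mol; n(KOH) added = 0.05538 x 0.03650 = 0.002021 mol.
Base is in excess by 0.002021 - 0.001808 = 0.0002132 mol in a total volume of 0.05392 L.
[OH^-] = 0.0002132/0.05392 = 0.003954 M, so pOH = 2.40 and pH = 14.00 - 2.40 = 11.60.

11.60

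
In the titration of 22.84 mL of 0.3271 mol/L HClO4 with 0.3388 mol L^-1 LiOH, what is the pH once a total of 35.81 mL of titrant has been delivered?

n(acid) = 0.3271 x 0.02284 = 0.007471 mol; n(LiOH) added = 0.3388 x 0.03581 = 0.01213 mol.
Base is in excess by 0.01213 - 0.007471 = 0.004661 mol in a total volume of 0.05865 L.
[OH^-] = 0.004661/0.05865 = 0.07948 M, so pOH = 1.10 and pH = 14.00 - 1.10 = 12.90.

12.90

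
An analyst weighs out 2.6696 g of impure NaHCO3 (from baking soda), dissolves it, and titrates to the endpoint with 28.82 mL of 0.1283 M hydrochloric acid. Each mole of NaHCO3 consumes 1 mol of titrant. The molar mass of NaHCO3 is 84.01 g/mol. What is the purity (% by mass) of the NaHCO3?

11.6%

n(HCl) = 0.1283 x 0.02882 = 0.003698 mol.
n(NaHCO3) = 0.003698 / 1 = 0.003698 mol.
mass of NaHCO3 = 0.003698 x 84.01 = 0.3106 g.
% purity = 0.3106 / 2.6696 x 100 = 11.6%.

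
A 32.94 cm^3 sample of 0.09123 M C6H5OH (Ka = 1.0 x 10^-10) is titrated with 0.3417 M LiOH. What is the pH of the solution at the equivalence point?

11.43

n(C6H5OH) = 0.09123 x 0.03294 = 0.003005 mol; V(LiOH) at equivalence = 0.003005/0.3417 = 0.008795 L.
At equivalence all the acid is converted to C6H5O-; total volume = 0.03294 + 0.008795 = 0.04173 L, so [C6H5O-] = 0.003005/0.04173 = 0.07201 M.
Kb = Kw/Ka = 1.0e-14 / 1.0 x 10^-10 = 0.000100.
[OH^-] = sqrt(Kb x [C6H5O-]) = sqrt(0.000100 x 0.07201) = 0.00268 M.
pOH = 2.57, so pH = 14.00 - 2.57 = 11.43.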